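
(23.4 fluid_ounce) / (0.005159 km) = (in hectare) 1 fluid_ounce = 2.957353e-05 m^3, so 23.4 fluid_ounce = 23.4 * 2.957353e-05 = 0.00069202059 m^3. 1 km = 1000 m, so 0.005159 km = 0.005159 * 1000 = 5.159 m. Combine: 0.00069202059 m^3 / 5.159 m = 0.00013413851 m^2. 1 hectare = 10000 m^2, so 0.00013413851 m^2 = 0.00013413851 / 10000 = 1.3413851e-08 hectare ≈ 1.341e-08 hectare (4 s.f.). Final answer: 1.341e-08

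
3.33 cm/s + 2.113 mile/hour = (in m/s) 0.9779. Check: 1 cm/s = 0.01 m/s, so 3.33 cm/s = 3.33 * 0.01 = 0.0333 m/s. 1 mile/hour = 0.44704 m/s, so 2.113 mile/hour = 2.113 * 0.44704 = 0.94459552 m/s. Sum: 0.0333 + 0.94459552 = 0.97789552 m/s. Result: 0.97789552 m/s ≈ 0.9779 m/s (4 s.f.).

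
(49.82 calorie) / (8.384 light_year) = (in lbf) 1 calorie = 4.184 J, so 49.82 calorie = 49.82 * 4.184 = 208.44688 J. 1 light_year = 9.4607305e+15 m, so 8.384 light_year = 8.384 * 9.4607305e+15 = 7.9318764e+16 m. Combine: 208.44688 J / 7.9318764e+16 m = 2.6279643e-15 N. 1 lbf = 4.4482216 N, so 2.6279643e-15 N = 2.6279643e-15 / 4.4482216 = 5.9078987e-16 lbf ≈ 5.908e-16 lbf (4 s.f.). Final answer: 5.908e-16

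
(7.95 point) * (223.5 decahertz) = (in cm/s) 1 point = 0.00035277778 m, so 7.95 point = 7.95 * 0.00035277778 = 0.0028045833 m. 1 decahertz = 10 Hz, so 223.5 decahertz = 223.5 * 10 = 2235 Hz. Combine: 0.0028045833 m * 2235 Hz = 6.2682437 m/s. 1 cm/s = 0.01 m/s, so 6.2682437 m/s = 6.2682437 / 0.01 = 626.82438 cm/s ≈ 626.8 cm/s (4 s.f.). Final answer: 626.8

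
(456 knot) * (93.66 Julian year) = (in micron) 6.934e+17. Check: 1 knot = 0.51444444 m/s, so 456 knot = 456 * 0.51444444 = 234.58667 m/s. 1 Julian year = 31557600 s, so 93.66 Julian year = 93.66 * 31557600 = 2.9556848e+09 s. Combine: 234.58667 m/s * 2.9556848e+09 s = 6.9336425e+11 m. 1 micron = 1e-06 m, so 6.9336425e+11 m = 6.9336425e+11 / 1e-06 = 6.9336425e+17 micron ≈ 6.934e+17 micron (4 s.f.).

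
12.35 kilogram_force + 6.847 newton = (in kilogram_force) 13.05. Check: 1 kilogram_force = 9.80665 N, so 12.35 kilogram_force = 12.35 * 9.80665 = 121.11213 N. 6.847 newton = 6.847 N. Sum: 121.11213 + 6.847 = 127.95913 N. 1 kilogram_force = 9.80665 N, so 127.95913 N = 127.95913 / 9.80665 = 13.0482 kilogram_force ≈ 13.05 kilogram_force (4 s.f.).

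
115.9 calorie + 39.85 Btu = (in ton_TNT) 1 calorie = 4.184 J, so 115.9 calorie = 115.9 * 4.184 = 484.9256 J. 1 Btu = 1055.0559 J, so 39.85 Btu = 39.85 * 1055.0559 = 42043.976 J. Sum: 484.9256 + 42043.976 = 42528.901 J. 1 ton_TNT = 4.184e+09 J, so 42528.901 J = 42528.901 / 4.184e+09 = 1.0164651e-05 ton_TNT ≈ 1.016e-05 ton_TNT (4 s.f.). Final answer: 1.016e-05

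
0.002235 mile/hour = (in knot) 0.001942. Check: 1 mile/hour = 0.44704 m/s, so 0.002235 mile/hour = 0.002235 * 0.44704 = 0.0009991344 m/s. 1 knot = 0.51444444 m/s, so 0.0009991344 m/s = 0.0009991344 / 0.51444444 = 0.0019421619 knot ≈ 0.001942 knot (4 s.f.).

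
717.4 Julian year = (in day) 2.62e+05. Check: 1 Julian year = 31557600 s, so 717.4 Julian year = 717.4 * 31557600 = 2.2639422e+10 s. 1 day = 86400 s, so 2.2639422e+10 s = 2.2639422e+10 / 86400 = 262030.35 day ≈ 2.62e+05 day (4 s.f.).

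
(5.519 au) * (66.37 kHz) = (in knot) 1 au = 1.4959787e+11 m, so 5.519 au = 5.519 * 1.4959787e+11 = 8.2563065e+11 m. 1 kHz = 1000 Hz, so 66.37 kHz = 66.37 * 1000 = 66370 Hz. Combine: 8.2563065e+11 m * 66370 Hz = 5.4797106e+16 m/s. 1 knot = 0.51444444 m/s, so 5.4797106e+16 m/s = 5.4797106e+16 / 0.51444444 = 1.0651705e+17 knot ≈ 1.065e+17 knot (4 s.f.). Final answer: 1.065e+17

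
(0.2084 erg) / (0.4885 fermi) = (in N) 1 erg = 1e-07 J, so 0.2084 erg = 0.2084 * 1e-07 = 2.084e-08 J. 1 fermi = 1e-15 m, so 0.4885 fermi = 0.4885 * 1e-15 = 4.885e-16 m. Combine: 2.084e-08 J / 4.885e-16 m = 42661208 N. Result: 42661208 N ≈ 4.266e+07 N (4 s.f.). Final answer: 4.266e+07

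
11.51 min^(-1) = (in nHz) 1.918e+08. Check: 1 min^(-1) = 0.016666667 Hz, so 11.51 min^(-1) = 11.51 * 0.016666667 = 0.19183333 Hz. 1 nHz = 1e-09 Hz, so 0.19183333 Hz = 0.19183333 / 1e-09 = 1.9183333e+08 nHz ≈ 1.918e+08 nHz (4 s.f.).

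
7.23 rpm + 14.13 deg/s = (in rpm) 9.585. Check: 1 rpm = 0.10471976 rad/s, so 7.23 rpm = 7.23 * 0.10471976 = 0.75712383 rad/s. 1 deg/s = 0.017453293 rad/s, so 14.13 deg/s = 14.13 * 0.017453293 = 0.24661502 rad/s. Sum: 0.75712383 + 0.24661502 = 1.0037389 rad/s. 1 rpm = 0.10471976 rad/s, so 1.0037389 rad/s = 1.0037389 / 0.10471976 = 9.585 rpm.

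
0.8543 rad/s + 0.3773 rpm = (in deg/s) 51.21. Check: 0.8543 rad/s is already in rad/s. 1 rpm = 0.10471976 rad/s, so 0.3773 rpm = 0.3773 * 0.10471976 = 0.039510764 rad/s. Sum: 0.8543 + 0.039510764 = 0.89381076 rad/s. 1 deg/s = 0.017453293 rad/s, so 0.89381076 rad/s = 0.89381076 / 0.017453293 = 51.211584 deg/s ≈ 51.21 deg/s (4 s.f.).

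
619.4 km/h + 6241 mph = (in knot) 5758. Check: 1 km/h = 0.27777778 m/s, so 619.4 km/h = 619.4 * 0.27777778 = 172.05556 m/s. 1 mph = 0.44704 m/s, so 6241 mph = 6241 * 0.44704 = 2789.9766 m/s. Sum: 172.05556 + 2789.9766 = 2962.0322 m/s. 1 knot = 0.51444444 m/s, so 2962.0322 m/s = 2962.0322 / 0.51444444 = 5757.73 knot ≈ 5758 knot (4 s.f.).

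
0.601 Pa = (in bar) 6.01e-06. Check: 1 bar = 100000 Pa, so 0.601 Pa = 0.601 / 100000 = 6.01e-06 bar.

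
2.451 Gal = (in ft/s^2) 1 Gal = 0.01 m/s^2, so 2.451 Gal = 2.451 * 0.01 = 0.02451 m/s^2. 1 ft/s^2 = 0.3048 m/s^2, so 0.02451 m/s^2 = 0.02451 / 0.3048 = 0.080413386 ft/s^2 ≈ 0.08041 ft/s^2 (4 s.f.). Final answer: 0.08041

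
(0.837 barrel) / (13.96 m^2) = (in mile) 1 barrel = 0.15898729 m^3, so 0.837 barrel = 0.837 * 0.15898729 = 0.13307237 m^3. 13.96 m^2 is already in m^2. Combine: 0.13307237 m^3 / 13.96 m^2 = 0.0095324044 m. 1 mile = 1609.344 m, so 0.0095324044 m = 0.0095324044 / 1609.344 = 5.9231615e-06 mile ≈ 5.923e-06 mile (4 s.f.). Final answer: 5.923e-06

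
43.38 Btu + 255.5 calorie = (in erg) 1 Btu = 1055.0559 J, so 43.38 Btu = 43.38 * 1055.0559 = 45768.323 J. 1 calorie = 4.184 J, so 255.5 calorie = 255.5 * 4.184 = 1069.012 J. Sum: 45768.323 + 1069.012 = 46837.335 J. 1 erg = 1e-07 J, so 46837.335 J = 46837.335 / 1e-07 = 4.6837335e+11 erg ≈ 4.684e+11 erg (4 s.f.). Final answer: 4.684e+11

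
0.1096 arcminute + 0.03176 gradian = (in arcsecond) 109.5. Check: 1 arcminute = 0.00029088821 rad, so 0.1096 arcminute = 0.1096 * 0.00029088821 = 3.1881348e-05 rad. 1 gradian = 0.015707963 rad, so 0.03176 gradian = 0.03176 * 0.015707963 = 0.00049888491 rad. Sum: 3.1881348e-05 + 0.00049888491 = 0.00053076626 rad. 1 arcsecond = 4.8481368e-06 rad, so 0.00053076626 rad = 0.00053076626 / 4.8481368e-06 = 109.4784 arcsecond ≈ 109.5 arcsecond (4 s.f.).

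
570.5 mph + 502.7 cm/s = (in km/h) 936.2. Check: 1 mph = 0.44704 m/s, so 570.5 mph = 570.5 * 0.44704 = 255.03632 m/s. 1 cm/s = 0.01 m/s, so 502.7 cm/s = 502.7 * 0.01 = 5.027 m/s. Sum: 255.03632 + 5.027 = 260.06332 m/s. 1 km/h = 0.27777778 m/s, so 260.06332 m/s = 260.06332 / 0.27777778 = 936.22795 km/h ≈ 936.2 km/h (4 s.f.).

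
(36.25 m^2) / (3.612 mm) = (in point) 36.25 m^2 is already in m^2. 1 mm = 0.001 m, so 3.612 mm = 3.612 * 0.001 = 0.003612 m. Combine: 36.25 m^2 / 0.003612 m = 10035.991 m. 1 point = 0.00035277778 m, so 10035.991 m = 10035.991 / 0.00035277778 = 28448479 point ≈ 2.845e+07 point (4 s.f.). Final answer: 2.845e+07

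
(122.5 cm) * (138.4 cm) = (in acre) 1 cm = 0.01 m, so 122.5 cm = 122.5 * 0.01 = 1.225 m. 1 cm = 0.01 m, so 138.4 cm = 138.4 * 0.01 = 1.384 m. Combine: 1.225 m * 1.384 m = 1.6954 m^2. 1 acre = 4046.8564 m^2, so 1.6954 m^2 = 1.6954 / 4046.8564 = 0.00041894246 acre ≈ 0.0004189 acre (4 s.f.). Final answer: 0.0004189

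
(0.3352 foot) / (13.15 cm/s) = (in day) 1 foot = 0.3048 m, so 0.3352 foot = 0.3352 * 0.3048 = 0.10216896 m. 1 cm/s = 0.01 m/s, so 13.15 cm/s = 13.15 * 0.01 = 0.1315 m/s. Combine: 0.10216896 m / 0.1315 m/s = 0.77695027 s. 1 day = 86400 s, so 0.77695027 s = 0.77695027 / 86400 = 8.9924799e-06 day ≈ 8.992e-06 day (4 s.f.). Final answer: 8.992e-06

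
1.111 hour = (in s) 4000. Check: 1 hour = 3600 s, so 1.111 hour = 1.111 * 3600 = 3999.6 s. Result: 3999.6 s ≈ 4000 s (4 s.f.).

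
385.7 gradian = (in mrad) 1 gradian = 0.015707963 rad, so 385.7 gradian = 385.7 * 0.015707963 = 6.0585614 rad. 1 mrad = 0.001 rad, so 6.0585614 rad = 6.0585614 / 0.001 = 6058.5614 mrad ≈ 6059 mrad (4 s.f.). Final answer: 6059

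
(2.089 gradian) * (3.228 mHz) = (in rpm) 0.001011. Check: 1 gradian = 0.015707963 rad, so 2.089 gradian = 2.089 * 0.015707963 = 0.032813935 rad. 1 mHz = 0.001 Hz, so 3.228 mHz = 3.228 * 0.001 = 0.003228 Hz. Combine: 0.032813935 rad * 0.003228 Hz = 0.00010592338 rad/s. 1 rpm = 0.10471976 rad/s, so 0.00010592338 rad/s = 0.00010592338 / 0.10471976 = 0.0010114938 rpm ≈ 0.001011 rpm (4 s.f.).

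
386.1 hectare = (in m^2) 3.861e+06. Check: 1 hectare = 10000 m^2, so 386.1 hectare = 386.1 * 10000 = 3861000 m^2. Result: 3861000 m^2 ≈ 3.861e+06 m^2 (4 s.f.).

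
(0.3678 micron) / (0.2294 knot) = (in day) 1 micron = 1e-06 m, so 0.3678 micron = 0.3678 * 1e-06 = 3.678e-07 m. 1 knot = 0.51444444 m/s, so 0.2294 knot = 0.2294 * 0.51444444 = 0.11801356 m/s. Combine: 3.678e-07 m / 0.11801356 m/s = 3.1165911e-06 s. 1 day = 86400 s, so 3.1165911e-06 s = 3.1165911e-06 / 86400 = 3.6071657e-11 day ≈ 3.607e-11 day (4 s.f.). Final answer: 3.607e-11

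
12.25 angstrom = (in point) 3.472e-06. Check: 1 angstrom = 1e-10 m, so 12.25 angstrom = 12.25 * 1e-10 = 1.225e-09 m. 1 point = 0.00035277778 m, so 1.225e-09 m = 1.225e-09 / 0.00035277778 = 3.4724409e-06 point ≈ 3.472e-06 point (4 s.f.).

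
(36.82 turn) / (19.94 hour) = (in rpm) 1 turn = 6.2831853 rad, so 36.82 turn = 36.82 * 6.2831853 = 231.34688 rad. 1 hour = 3600 s, so 19.94 hour = 19.94 * 3600 = 71784 s. Combine: 231.34688 rad / 71784 s = 0.0032228196 rad/s. 1 rpm = 0.10471976 rad/s, so 0.0032228196 rad/s = 0.0032228196 / 0.10471976 = 0.03077566 rpm ≈ 0.03078 rpm (4 s.f.). Final answer: 0.03078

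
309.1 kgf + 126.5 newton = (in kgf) 1 kgf = 9.80665 N, so 309.1 kgf = 309.1 * 9.80665 = 3031.2355 N. 126.5 newton = 126.5 N. Sum: 3031.2355 + 126.5 = 3157.7355 N. 1 kgf = 9.80665 N, so 3157.7355 N = 3157.7355 / 9.80665 = 321.99941 kgf ≈ 322 kgf (4 s.f.). Final answer: 322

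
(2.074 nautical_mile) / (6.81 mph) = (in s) 1262. Check: 1 nautical_mile = 1852 m, so 2.074 nautical_mile = 2.074 * 1852 = 3841.048 m. 1 mph = 0.44704 m/s, so 6.81 mph = 6.81 * 0.44704 = 3.0443424 m/s. Combine: 3841.048 m / 3.0443424 m/s = 1261.7004 s. Result: 1261.7004 s ≈ 1262 s (4 s.f.).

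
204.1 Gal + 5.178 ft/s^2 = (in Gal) 1 Gal = 0.01 m/s^2, so 204.1 Gal = 204.1 * 0.01 = 2.041 m/s^2. 1 ft/s^2 = 0.3048 m/s^2, so 5.178 ft/s^2 = 5.178 * 0.3048 = 1.5782544 m/s^2. Sum: 2.041 + 1.5782544 = 3.6192544 m/s^2. 1 Gal = 0.01 m/s^2, so 3.6192544 m/s^2 = 3.6192544 / 0.01 = 361.92544 Gal ≈ 361.9 Gal (4 s.f.). Final answer: 361.9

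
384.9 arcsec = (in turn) 0.000297. Check: 1 arcsec = 4.8481368e-06 rad, so 384.9 arcsec = 384.9 * 4.8481368e-06 = 0.0018660479 rad. 1 turn = 6.2831853 rad, so 0.0018660479 rad = 0.0018660479 / 6.2831853 = 0.00029699074 turn ≈ 0.000297 turn (4 s.f.).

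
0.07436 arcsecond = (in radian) 1 arcsecond = 4.8481368e-06 rad, so 0.07436 arcsecond = 0.07436 * 4.8481368e-06 = 3.6050745e-07 rad. 3.6050745e-07 rad = 3.6050745e-07 radian ≈ 3.605e-07 radian (4 s.f.). Final answer: 3.605e-07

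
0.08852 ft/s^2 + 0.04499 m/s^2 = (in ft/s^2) 1 ft/s^2 = 0.3048 m/s^2, so 0.08852 ft/s^2 = 0.08852 * 0.3048 = 0.026980896 m/s^2. 0.04499 m/s^2 is already in m/s^2. Sum: 0.026980896 + 0.04499 = 0.071970896 m/s^2. 1 ft/s^2 = 0.3048 m/s^2, so 0.071970896 m/s^2 = 0.071970896 / 0.3048 = 0.23612499 ft/s^2 ≈ 0.2361 ft/s^2 (4 s.f.). Final answer: 0.2361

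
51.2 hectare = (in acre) 126.5. Check: 1 hectare = 10000 m^2, so 51.2 hectare = 51.2 * 10000 = 512000 m^2. 1 acre = 4046.8564 m^2, so 512000 m^2 = 512000 / 4046.8564 = 126.51796 acre ≈ 126.5 acre (4 s.f.).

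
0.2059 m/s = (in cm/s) 20.59. Check: 1 cm/s = 0.01 m/s, so 0.2059 m/s = 0.2059 / 0.01 = 20.59 cm/s.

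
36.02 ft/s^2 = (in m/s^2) 10.98. Check: 1 ft/s^2 = 0.3048 m/s^2, so 36.02 ft/s^2 = 36.02 * 0.3048 = 10.978896 m/s^2. Result: 10.978896 m/s^2 ≈ 10.98 m/s^2 (4 s.f.).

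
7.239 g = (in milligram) 1 g = 0.001 kg, so 7.239 g = 7.239 * 0.001 = 0.007239 kg. 1 milligram = 1e-06 kg, so 0.007239 kg = 0.007239 / 1e-06 = 7239 milligram. Final answer: 7239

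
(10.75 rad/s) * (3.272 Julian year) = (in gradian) 10.75 rad/s is already in rad/s. 1 Julian year = 31557600 s, so 3.272 Julian year = 3.272 * 31557600 = 1.0325647e+08 s. Combine: 10.75 rad/s * 1.0325647e+08 s = 1.110007e+09 rad. 1 gradian = 0.015707963 rad, so 1.110007e+09 rad = 1.110007e+09 / 0.015707963 = 7.0665242e+10 gradian ≈ 7.067e+10 gradian (4 s.f.). Final answer: 7.067e+10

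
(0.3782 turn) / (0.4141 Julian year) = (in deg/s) 1 turn = 6.2831853 rad, so 0.3782 turn = 0.3782 * 6.2831853 = 2.3763007 rad. 1 Julian year = 31557600 s, so 0.4141 Julian year = 0.4141 * 31557600 = 13068002 s. Combine: 2.3763007 rad / 13068002 s = 1.8184116e-07 rad/s. 1 deg/s = 0.017453293 rad/s, so 1.8184116e-07 rad/s = 1.8184116e-07 / 0.017453293 = 1.0418731e-05 deg/s ≈ 1.042e-05 deg/s (4 s.f.). Final answer: 1.042e-05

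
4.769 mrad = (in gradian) 1 mrad = 0.001 rad, so 4.769 mrad = 4.769 * 0.001 = 0.004769 rad. 1 gradian = 0.015707963 rad, so 0.004769 rad = 0.004769 / 0.015707963 = 0.30360397 gradian ≈ 0.3036 gradian (4 s.f.). Final answer: 0.3036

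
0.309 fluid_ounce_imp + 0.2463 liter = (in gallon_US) 1 fluid_ounce_imp = 2.8413063e-05 m^3, so 0.309 fluid_ounce_imp = 0.309 * 2.8413063e-05 = 8.7796363e-06 m^3. 1 liter = 0.001 m^3, so 0.2463 liter = 0.2463 * 0.001 = 0.0002463 m^3. Sum: 8.7796363e-06 + 0.0002463 = 0.00025507964 m^3. 1 gallon_US = 0.0037854118 m^3, so 0.00025507964 m^3 = 0.00025507964 / 0.0037854118 = 0.067384911 gallon_US ≈ 0.06738 gallon_US (4 s.f.). Final answer: 0.06738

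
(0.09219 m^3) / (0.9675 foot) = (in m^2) 0.09219 m^3 is already in m^3. 1 foot = 0.3048 m, so 0.9675 foot = 0.9675 * 0.3048 = 0.294894 m. Combine: 0.09219 m^3 / 0.294894 m = 0.31262081 m^2. Result: 0.31262081 m^2 ≈ 0.3126 m^2 (4 s.f.). Final answer: 0.3126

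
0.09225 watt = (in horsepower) 0.09225 watt = 0.09225 W. 1 horsepower = 745.69987 W, so 0.09225 W = 0.09225 / 745.69987 = 0.00012370929 horsepower ≈ 0.0001237 horsepower (4 s.f.). Final answer: 0.0001237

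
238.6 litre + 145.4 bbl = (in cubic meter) 1 litre = 0.001 m^3, so 238.6 litre = 238.6 * 0.001 = 0.2386 m^3. 1 bbl = 0.15898729 m^3, so 145.4 bbl = 145.4 * 0.15898729 = 23.116753 m^3. Sum: 0.2386 + 23.116753 = 23.355353 m^3. 23.355353 m^3 = 23.355353 cubic meter ≈ 23.36 cubic meter (4 s.f.). Final answer: 23.36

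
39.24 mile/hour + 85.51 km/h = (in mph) 1 mile/hour = 0.44704 m/s, so 39.24 mile/hour = 39.24 * 0.44704 = 17.54185 m/s. 1 km/h = 0.27777778 m/s, so 85.51 km/h = 85.51 * 0.27777778 = 23.752778 m/s. Sum: 17.54185 + 23.752778 = 41.294627 m/s. 1 mph = 0.44704 m/s, so 41.294627 m/s = 41.294627 / 0.44704 = 92.373451 mph ≈ 92.37 mph (4 s.f.). Final answer: 92.37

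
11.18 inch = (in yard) 0.3106. Check: 1 inch = 0.0254 m, so 11.18 inch = 11.18 * 0.0254 = 0.283972 m. 1 yard = 0.9144 m, so 0.283972 m = 0.283972 / 0.9144 = 0.31055556 yard ≈ 0.3106 yard (4 s.f.).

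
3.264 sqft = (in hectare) 1 sqft = 0.09290304 m^2, so 3.264 sqft = 3.264 * 0.09290304 = 0.30323552 m^2. 1 hectare = 10000 m^2, so 0.30323552 m^2 = 0.30323552 / 10000 = 3.0323552e-05 hectare ≈ 3.032e-05 hectare (4 s.f.). Final answer: 3.032e-05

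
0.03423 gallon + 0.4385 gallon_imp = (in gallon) 1 gallon = 0.0037854118 m^3, so 0.03423 gallon = 0.03423 * 0.0037854118 = 0.00012957465 m^3. 1 gallon_imp = 0.00454609 m^3, so 0.4385 gallon_imp = 0.4385 * 0.00454609 = 0.0019934605 m^3. Sum: 0.00012957465 + 0.0019934605 = 0.0021230351 m^3. 1 gallon = 0.0037854118 m^3, so 0.0021230351 m^3 = 0.0021230351 / 0.0037854118 = 0.56084654 gallon ≈ 0.5608 gallon (4 s.f.). Final answer: 0.5608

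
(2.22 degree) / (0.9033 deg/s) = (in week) 1 degree = 0.017453293 rad, so 2.22 degree = 2.22 * 0.017453293 = 0.038746309 rad. 1 deg/s = 0.017453293 rad/s, so 0.9033 deg/s = 0.9033 * 0.017453293 = 0.015765559 rad/s. Combine: 0.038746309 rad / 0.015765559 rad/s = 2.4576553 s. 1 week = 604800 s, so 2.4576553 s = 2.4576553 / 604800 = 4.0635834e-06 week ≈ 4.064e-06 week (4 s.f.). Final answer: 4.064e-06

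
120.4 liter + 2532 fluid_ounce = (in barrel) 1 liter = 0.001 m^3, so 120.4 liter = 120.4 * 0.001 = 0.1204 m^3. 1 fluid_ounce = 2.957353e-05 m^3, so 2532 fluid_ounce = 2532 * 2.957353e-05 = 0.074880177 m^3. Sum: 0.1204 + 0.074880177 = 0.19528018 m^3. 1 barrel = 0.15898729 m^3, so 0.19528018 m^3 = 0.19528018 / 0.15898729 = 1.2282754 barrel ≈ 1.228 barrel (4 s.f.). Final answer: 1.228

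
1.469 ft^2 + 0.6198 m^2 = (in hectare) 1 ft^2 = 0.09290304 m^2, so 1.469 ft^2 = 1.469 * 0.09290304 = 0.13647457 m^2. 0.6198 m^2 is already in m^2. Sum: 0.13647457 + 0.6198 = 0.75627457 m^2. 1 hectare = 10000 m^2, so 0.75627457 m^2 = 0.75627457 / 10000 = 7.5627457e-05 hectare ≈ 7.563e-05 hectare (4 s.f.). Final answer: 7.563e-05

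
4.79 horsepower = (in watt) 3572. Check: 1 horsepower = 745.69987 W, so 4.79 horsepower = 4.79 * 745.69987 = 3571.9024 W. 3571.9024 W = 3571.9024 watt ≈ 3572 watt (4 s.f.).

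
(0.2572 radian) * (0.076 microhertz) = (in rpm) 1.867e-07. Check: 0.2572 radian = 0.2572 rad. 1 microhertz = 1e-06 Hz, so 0.076 microhertz = 0.076 * 1e-06 = 7.6e-08 Hz. Combine: 0.2572 rad * 7.6e-08 Hz = 1.95472e-08 rad/s. 1 rpm = 0.10471976 rad/s, so 1.95472e-08 rad/s = 1.95472e-08 / 0.10471976 = 1.8666201e-07 rpm ≈ 1.867e-07 rpm (4 s.f.).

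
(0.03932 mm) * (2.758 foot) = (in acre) 8.168e-09. Check: 1 mm = 0.001 m, so 0.03932 mm = 0.03932 * 0.001 = 3.932e-05 m. 1 foot = 0.3048 m, so 2.758 foot = 2.758 * 0.3048 = 0.8406384 m. Combine: 3.932e-05 m * 0.8406384 m = 3.3053902e-05 m^2. 1 acre = 4046.8564 m^2, so 3.3053902e-05 m^2 = 3.3053902e-05 / 4046.8564 = 8.167797e-09 acre ≈ 8.168e-09 acre (4 s.f.).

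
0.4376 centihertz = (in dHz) 0.04376. Check: 1 centihertz = 0.01 Hz, so 0.4376 centihertz = 0.4376 * 0.01 = 0.004376 Hz. 1 dHz = 0.1 Hz, so 0.004376 Hz = 0.004376 / 0.1 = 0.04376 dHz.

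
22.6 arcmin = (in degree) 1 arcmin = 0.00029088821 rad, so 22.6 arcmin = 22.6 * 0.00029088821 = 0.0065740735 rad. 1 degree = 0.017453293 rad, so 0.0065740735 rad = 0.0065740735 / 0.017453293 = 0.37666667 degree ≈ 0.3767 degree (4 s.f.). Final answer: 0.3767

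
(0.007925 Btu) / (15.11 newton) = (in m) 0.5534. Check: 1 Btu = 1055.0559 J, so 0.007925 Btu = 0.007925 * 1055.0559 = 8.3613176 J. 15.11 newton = 15.11 N. Combine: 8.3613176 J / 15.11 N = 0.55336318 m. Result: 0.55336318 m ≈ 0.5534 m (4 s.f.).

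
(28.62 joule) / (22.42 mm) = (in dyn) 28.62 joule = 28.62 J. 1 mm = 0.001 m, so 22.42 mm = 22.42 * 0.001 = 0.02242 m. Combine: 28.62 J / 0.02242 m = 1276.5388 N. 1 dyn = 1e-05 N, so 1276.5388 N = 1276.5388 / 1e-05 = 1.2765388e+08 dyn ≈ 1.277e+08 dyn (4 s.f.). Final answer: 1.277e+08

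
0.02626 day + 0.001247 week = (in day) 0.03499. Check: 1 day = 86400 s, so 0.02626 day = 0.02626 * 86400 = 2268.864 s. 1 week = 604800 s, so 0.001247 week = 0.001247 * 604800 = 754.1856 s. Sum: 2268.864 + 754.1856 = 3023.0496 s. 1 day = 86400 s, so 3023.0496 s = 3023.0496 / 86400 = 0.034989 day ≈ 0.03499 day (4 s.f.).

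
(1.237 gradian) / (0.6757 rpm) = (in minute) 0.004577. Check: 1 gradian = 0.015707963 rad, so 1.237 gradian = 1.237 * 0.015707963 = 0.019430751 rad. 1 rpm = 0.10471976 rad/s, so 0.6757 rpm = 0.6757 * 0.10471976 = 0.070759139 rad/s. Combine: 0.019430751 rad / 0.070759139 rad/s = 0.27460411 s. 1 minute = 60 s, so 0.27460411 s = 0.27460411 / 60 = 0.0045767352 minute ≈ 0.004577 minute (4 s.f.).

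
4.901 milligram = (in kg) 1 milligram = 1e-06 kg, so 4.901 milligram = 4.901 * 1e-06 = 4.901e-06 kg. Result: 4.901e-06 kg. Final answer: 4.901e-06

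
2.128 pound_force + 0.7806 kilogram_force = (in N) 1 pound_force = 4.4482216 N, so 2.128 pound_force = 2.128 * 4.4482216 = 9.4658156 N. 1 kilogram_force = 9.80665 N, so 0.7806 kilogram_force = 0.7806 * 9.80665 = 7.655071 N. Sum: 9.4658156 + 7.655071 = 17.120887 N. Result: 17.120887 N ≈ 17.12 N (4 s.f.). Final answer: 17.12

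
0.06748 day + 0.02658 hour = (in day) 0.06859. Check: 1 day = 86400 s, so 0.06748 day = 0.06748 * 86400 = 5830.272 s. 1 hour = 3600 s, so 0.02658 hour = 0.02658 * 3600 = 95.688 s. Sum: 5830.272 + 95.688 = 5925.96 s. 1 day = 86400 s, so 5925.96 s = 5925.96 / 86400 = 0.0685875 day ≈ 0.06859 day (4 s.f.).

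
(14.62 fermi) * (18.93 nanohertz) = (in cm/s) 2.768e-20. Check: 1 fermi = 1e-15 m, so 14.62 fermi = 14.62 * 1e-15 = 1.462e-14 m. 1 nanohertz = 1e-09 Hz, so 18.93 nanohertz = 18.93 * 1e-09 = 1.893e-08 Hz. Combine: 1.462e-14 m * 1.893e-08 Hz = 2.767566e-22 m/s. 1 cm/s = 0.01 m/s, so 2.767566e-22 m/s = 2.767566e-22 / 0.01 = 2.767566e-20 cm/s ≈ 2.768e-20 cm/s (4 s.f.).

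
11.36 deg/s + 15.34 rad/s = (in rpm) 148.4. Check: 1 deg/s = 0.017453293 rad/s, so 11.36 deg/s = 11.36 * 0.017453293 = 0.1982694 rad/s. 15.34 rad/s is already in rad/s. Sum: 0.1982694 + 15.34 = 15.538269 rad/s. 1 rpm = 0.10471976 rad/s, so 15.538269 rad/s = 15.538269 / 0.10471976 = 148.37954 rpm ≈ 148.4 rpm (4 s.f.).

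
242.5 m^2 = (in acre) 1 acre = 4046.8564 m^2, so 242.5 m^2 = 242.5 / 4046.8564 = 0.059923055 acre ≈ 0.05992 acre (4 s.f.). Final answer: 0.05992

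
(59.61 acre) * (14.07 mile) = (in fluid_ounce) 1.847e+14. Check: 1 acre = 4046.8564 m^2, so 59.61 acre = 59.61 * 4046.8564 = 241233.11 m^2. 1 mile = 1609.344 m, so 14.07 mile = 14.07 * 1609.344 = 22643.47 m. Combine: 241233.11 m^2 * 22643.47 m = 5.4623547e+09 m^3. 1 fluid_ounce = 2.957353e-05 m^3, so 5.4623547e+09 m^3 = 5.4623547e+09 / 2.957353e-05 = 1.8470419e+14 fluid_ounce ≈ 1.847e+14 fluid_ounce (4 s.f.).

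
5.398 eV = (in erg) 1 eV = 1.6021766e-19 J, so 5.398 eV = 5.398 * 1.6021766e-19 = 8.6485495e-19 J. 1 erg = 1e-07 J, so 8.6485495e-19 J = 8.6485495e-19 / 1e-07 = 8.6485495e-12 erg ≈ 8.649e-12 erg (4 s.f.). Final answer: 8.649e-12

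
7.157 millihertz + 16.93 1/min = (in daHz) 0.02893. Check: 1 millihertz = 0.001 Hz, so 7.157 millihertz = 7.157 * 0.001 = 0.007157 Hz. 1 1/min = 0.016666667 Hz, so 16.93 1/min = 16.93 * 0.016666667 = 0.28216667 Hz. Sum: 0.007157 + 0.28216667 = 0.28932367 Hz. 1 daHz = 10 Hz, so 0.28932367 Hz = 0.28932367 / 10 = 0.028932367 daHz ≈ 0.02893 daHz (4 s.f.).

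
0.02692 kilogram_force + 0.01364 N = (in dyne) 1 kilogram_force = 9.80665 N, so 0.02692 kilogram_force = 0.02692 * 9.80665 = 0.26399502 N. 0.01364 N is already in N. Sum: 0.26399502 + 0.01364 = 0.27763502 N. 1 dyne = 1e-05 N, so 0.27763502 N = 0.27763502 / 1e-05 = 27763.502 dyne ≈ 2.776e+04 dyne (4 s.f.). Final answer: 2.776e+04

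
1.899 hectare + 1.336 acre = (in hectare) 2.44. Check: 1 hectare = 10000 m^2, so 1.899 hectare = 1.899 * 10000 = 18990 m^2. 1 acre = 4046.8564 m^2, so 1.336 acre = 1.336 * 4046.8564 = 5406.6002 m^2. Sum: 18990 + 5406.6002 = 24396.6 m^2. 1 hectare = 10000 m^2, so 24396.6 m^2 = 24396.6 / 10000 = 2.43966 hectare ≈ 2.44 hectare (4 s.f.).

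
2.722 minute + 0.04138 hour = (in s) 1 minute = 60 s, so 2.722 minute = 2.722 * 60 = 163.32 s. 1 hour = 3600 s, so 0.04138 hour = 0.04138 * 3600 = 148.968 s. Sum: 163.32 + 148.968 = 312.288 s. Result: 312.288 s ≈ 312.3 s (4 s.f.). Final answer: 312.3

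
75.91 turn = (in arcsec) 9.838e+07. Check: 1 turn = 6.2831853 rad, so 75.91 turn = 75.91 * 6.2831853 = 476.9566 rad. 1 arcsec = 4.8481368e-06 rad, so 476.9566 rad = 476.9566 / 4.8481368e-06 = 98379360 arcsec ≈ 9.838e+07 arcsec (4 s.f.).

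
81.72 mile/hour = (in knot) 1 mile/hour = 0.44704 m/s, so 81.72 mile/hour = 81.72 * 0.44704 = 36.532109 m/s. 1 knot = 0.51444444 m/s, so 36.532109 m/s = 36.532109 / 0.51444444 = 71.012738 knot ≈ 71.01 knot (4 s.f.). Final answer: 71.01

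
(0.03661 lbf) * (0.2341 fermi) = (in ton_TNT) 9.112e-27. Check: 1 lbf = 4.4482216 N, so 0.03661 lbf = 0.03661 * 4.4482216 = 0.16284939 N. 1 fermi = 1e-15 m, so 0.2341 fermi = 0.2341 * 1e-15 = 2.341e-16 m. Combine: 0.16284939 N * 2.341e-16 m = 3.8123043e-17 J. 1 ton_TNT = 4.184e+09 J, so 3.8123043e-17 J = 3.8123043e-17 / 4.184e+09 = 9.111626e-27 ton_TNT ≈ 9.112e-27 ton_TNT (4 s.f.).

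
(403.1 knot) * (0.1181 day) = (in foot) 6.942e+06. Check: 1 knot = 0.51444444 m/s, so 403.1 knot = 403.1 * 0.51444444 = 207.37256 m/s. 1 day = 86400 s, so 0.1181 day = 0.1181 * 86400 = 10203.84 s. Combine: 207.37256 m/s * 10203.84 s = 2115996.4 m. 1 foot = 0.3048 m, so 2115996.4 m = 2115996.4 / 0.3048 = 6942245.3 foot ≈ 6.942e+06 foot (4 s.f.).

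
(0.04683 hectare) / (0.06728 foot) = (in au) 1 hectare = 10000 m^2, so 0.04683 hectare = 0.04683 * 10000 = 468.3 m^2. 1 foot = 0.3048 m, so 0.06728 foot = 0.06728 * 0.3048 = 0.020506944 m. Combine: 468.3 m^2 / 0.020506944 m = 22836.167 m. 1 au = 1.4959787e+11 m, so 22836.167 m = 22836.167 / 1.4959787e+11 = 1.5265035e-07 au ≈ 1.527e-07 au (4 s.f.). Final answer: 1.527e-07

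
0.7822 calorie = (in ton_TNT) 1 calorie = 4.184 J, so 0.7822 calorie = 0.7822 * 4.184 = 3.2727248 J. 1 ton_TNT = 4.184e+09 J, so 3.2727248 J = 3.2727248 / 4.184e+09 = 7.822e-10 ton_TNT. Final answer: 7.822e-10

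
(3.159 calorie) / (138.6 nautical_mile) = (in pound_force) 1 calorie = 4.184 J, so 3.159 calorie = 3.159 * 4.184 = 13.217256 J. 1 nautical_mile = 1852 m, so 138.6 nautical_mile = 138.6 * 1852 = 256687.2 m. Combine: 13.217256 J / 256687.2 m = 5.1491683e-05 N. 1 pound_force = 4.4482216 N, so 5.1491683e-05 N = 5.1491683e-05 / 4.4482216 = 1.1575791e-05 pound_force ≈ 1.158e-05 pound_force (4 s.f.). Final answer: 1.158e-05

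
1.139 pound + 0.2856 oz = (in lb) 1.157. Check: 1 pound = 0.45359237 kg, so 1.139 pound = 1.139 * 0.45359237 = 0.51664171 kg. 1 oz = 0.028349523 kg, so 0.2856 oz = 0.2856 * 0.028349523 = 0.0080966238 kg. Sum: 0.51664171 + 0.0080966238 = 0.52473833 kg. 1 lb = 0.45359237 kg, so 0.52473833 kg = 0.52473833 / 0.45359237 = 1.15685 lb ≈ 1.157 lb (4 s.f.).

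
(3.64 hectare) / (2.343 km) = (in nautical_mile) 0.008389. Check: 1 hectare = 10000 m^2, so 3.64 hectare = 3.64 * 10000 = 36400 m^2. 1 km = 1000 m, so 2.343 km = 2.343 * 1000 = 2343 m. Combine: 36400 m^2 / 2343 m = 15.535638 m. 1 nautical_mile = 1852 m, so 15.535638 m = 15.535638 / 1852 = 0.0083885735 nautical_mile ≈ 0.008389 nautical_mile (4 s.f.).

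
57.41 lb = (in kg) 1 lb = 0.45359237 kg, so 57.41 lb = 57.41 * 0.45359237 = 26.040738 kg. Result: 26.040738 kg ≈ 26.04 kg (4 s.f.). Final answer: 26.04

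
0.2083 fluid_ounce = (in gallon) 0.001627. Check: 1 fluid_ounce = 2.957353e-05 m^3, so 0.2083 fluid_ounce = 0.2083 * 2.957353e-05 = 6.1601662e-06 m^3. 1 gallon = 0.0037854118 m^3, so 6.1601662e-06 m^3 = 6.1601662e-06 / 0.0037854118 = 0.0016273438 gallon ≈ 0.001627 gallon (4 s.f.).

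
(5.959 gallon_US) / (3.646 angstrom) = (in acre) 1.529e+04. Check: 1 gallon_US = 0.0037854118 m^3, so 5.959 gallon_US = 5.959 * 0.0037854118 = 0.022557269 m^3. 1 angstrom = 1e-10 m, so 3.646 angstrom = 3.646 * 1e-10 = 3.646e-10 m. Combine: 0.022557269 m^3 / 3.646e-10 m = 61868538 m^2. 1 acre = 4046.8564 m^2, so 61868538 m^2 = 61868538 / 4046.8564 = 15288.049 acre ≈ 1.529e+04 acre (4 s.f.).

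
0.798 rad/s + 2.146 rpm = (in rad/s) 0.798 rad/s is already in rad/s. 1 rpm = 0.10471976 rad/s, so 2.146 rpm = 2.146 * 0.10471976 = 0.22472859 rad/s. Sum: 0.798 + 0.22472859 = 1.0227286 rad/s. Result: 1.0227286 rad/s ≈ 1.023 rad/s (4 s.f.). Final answer: 1.023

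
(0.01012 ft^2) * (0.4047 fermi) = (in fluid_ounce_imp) 1.339e-14. Check: 1 ft^2 = 0.09290304 m^2, so 0.01012 ft^2 = 0.01012 * 0.09290304 = 0.00094017876 m^2. 1 fermi = 1e-15 m, so 0.4047 fermi = 0.4047 * 1e-15 = 4.047e-16 m. Combine: 0.00094017876 m^2 * 4.047e-16 m = 3.8049035e-19 m^3. 1 fluid_ounce_imp = 2.8413063e-05 m^3, so 3.8049035e-19 m^3 = 3.8049035e-19 / 2.8413063e-05 = 1.3391388e-14 fluid_ounce_imp ≈ 1.339e-14 fluid_ounce_imp (4 s.f.).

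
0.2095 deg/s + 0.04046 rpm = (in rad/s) 1 deg/s = 0.017453293 rad/s, so 0.2095 deg/s = 0.2095 * 0.017453293 = 0.0036564648 rad/s. 1 rpm = 0.10471976 rad/s, so 0.04046 rpm = 0.04046 * 0.10471976 = 0.0042369613 rad/s. Sum: 0.0036564648 + 0.0042369613 = 0.0078934261 rad/s. Result: 0.0078934261 rad/s ≈ 0.007893 rad/s (4 s.f.). Final answer: 0.007893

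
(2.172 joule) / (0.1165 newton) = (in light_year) 1.971e-15. Check: 2.172 joule = 2.172 J. 0.1165 newton = 0.1165 N. Combine: 2.172 J / 0.1165 N = 18.643777 m. 1 light_year = 9.4607305e+15 m, so 18.643777 m = 18.643777 / 9.4607305e+15 = 1.9706488e-15 light_year ≈ 1.971e-15 light_year (4 s.f.).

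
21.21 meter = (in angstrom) 2.121e+11. Check: 21.21 meter = 21.21 m. 1 angstrom = 1e-10 m, so 21.21 m = 21.21 / 1e-10 = 2.121e+11 angstrom.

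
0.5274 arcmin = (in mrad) 1 arcmin = 0.00029088821 rad, so 0.5274 arcmin = 0.5274 * 0.00029088821 = 0.00015341444 rad. 1 mrad = 0.001 rad, so 0.00015341444 rad = 0.00015341444 / 0.001 = 0.15341444 mrad ≈ 0.1534 mrad (4 s.f.). Final answer: 0.1534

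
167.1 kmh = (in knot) 1 kmh = 0.27777778 m/s, so 167.1 kmh = 167.1 * 0.27777778 = 46.416667 m/s. 1 knot = 0.51444444 m/s, so 46.416667 m/s = 46.416667 / 0.51444444 = 90.226782 knot ≈ 90.23 knot (4 s.f.). Final answer: 90.23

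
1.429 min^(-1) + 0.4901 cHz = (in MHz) 1 min^(-1) = 0.016666667 Hz, so 1.429 min^(-1) = 1.429 * 0.016666667 = 0.023816667 Hz. 1 cHz = 0.01 Hz, so 0.4901 cHz = 0.4901 * 0.01 = 0.004901 Hz. Sum: 0.023816667 + 0.004901 = 0.028717667 Hz. 1 MHz = 1000000 Hz, so 0.028717667 Hz = 0.028717667 / 1000000 = 2.8717667e-08 MHz ≈ 2.872e-08 MHz (4 s.f.). Final answer: 2.872e-08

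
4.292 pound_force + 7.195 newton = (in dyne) 2.629e+06. Check: 1 pound_force = 4.4482216 N, so 4.292 pound_force = 4.292 * 4.4482216 = 19.091767 N. 7.195 newton = 7.195 N. Sum: 19.091767 + 7.195 = 26.286767 N. 1 dyne = 1e-05 N, so 26.286767 N = 26.286767 / 1e-05 = 2628676.7 dyne ≈ 2.629e+06 dyne (4 s.f.).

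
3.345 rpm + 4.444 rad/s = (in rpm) 45.78. Check: 1 rpm = 0.10471976 rad/s, so 3.345 rpm = 3.345 * 0.10471976 = 0.35028758 rad/s. 4.444 rad/s is already in rad/s. Sum: 0.35028758 + 4.444 = 4.7942876 rad/s. 1 rpm = 0.10471976 rad/s, so 4.7942876 rad/s = 4.7942876 / 0.10471976 = 45.782074 rpm ≈ 45.78 rpm (4 s.f.).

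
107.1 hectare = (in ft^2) 1 hectare = 10000 m^2, so 107.1 hectare = 107.1 * 10000 = 1071000 m^2. 1 ft^2 = 0.09290304 m^2, so 1071000 m^2 = 1071000 / 0.09290304 = 11528148 ft^2 ≈ 1.153e+07 ft^2 (4 s.f.). Final answer: 1.153e+07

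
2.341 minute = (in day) 0.001626. Check: 1 minute = 60 s, so 2.341 minute = 2.341 * 60 = 140.46 s. 1 day = 86400 s, so 140.46 s = 140.46 / 86400 = 0.0016256944 day ≈ 0.001626 day (4 s.f.).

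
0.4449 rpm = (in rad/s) 0.04659. Check: 1 rpm = 0.10471976 rad/s, so 0.4449 rpm = 0.4449 * 0.10471976 = 0.046589819 rad/s. Result: 0.046589819 rad/s ≈ 0.04659 rad/s (4 s.f.).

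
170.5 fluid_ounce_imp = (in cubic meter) 1 fluid_ounce_imp = 2.8413063e-05 m^3, so 170.5 fluid_ounce_imp = 170.5 * 2.8413063e-05 = 0.0048444272 m^3. 0.0048444272 m^3 = 0.0048444272 cubic meter ≈ 0.004844 cubic meter (4 s.f.). Final answer: 0.004844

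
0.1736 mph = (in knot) 0.1509. Check: 1 mph = 0.44704 m/s, so 0.1736 mph = 0.1736 * 0.44704 = 0.077606144 m/s. 1 knot = 0.51444444 m/s, so 0.077606144 m/s = 0.077606144 / 0.51444444 = 0.15085428 knot ≈ 0.1509 knot (4 s.f.).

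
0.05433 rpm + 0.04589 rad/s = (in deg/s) 1 rpm = 0.10471976 rad/s, so 0.05433 rpm = 0.05433 * 0.10471976 = 0.0056894243 rad/s. 0.04589 rad/s is already in rad/s. Sum: 0.0056894243 + 0.04589 = 0.051579424 rad/s. 1 deg/s = 0.017453293 rad/s, so 0.051579424 rad/s = 0.051579424 / 0.017453293 = 2.9552833 deg/s ≈ 2.955 deg/s (4 s.f.). Final answer: 2.955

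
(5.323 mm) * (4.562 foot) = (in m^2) 1 mm = 0.001 m, so 5.323 mm = 5.323 * 0.001 = 0.005323 m. 1 foot = 0.3048 m, so 4.562 foot = 4.562 * 0.3048 = 1.3904976 m. Combine: 0.005323 m * 1.3904976 m = 0.0074016187 m^2. Result: 0.0074016187 m^2 ≈ 0.007402 m^2 (4 s.f.). Final answer: 0.007402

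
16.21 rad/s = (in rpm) 1 rpm = 0.10471976 rad/s, so 16.21 rad/s = 16.21 / 0.10471976 = 154.7941 rpm ≈ 154.8 rpm (4 s.f.). Final answer: 154.8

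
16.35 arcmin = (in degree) 0.2725. Check: 1 arcmin = 0.00029088821 rad, so 16.35 arcmin = 16.35 * 0.00029088821 = 0.0047560222 rad. 1 degree = 0.017453293 rad, so 0.0047560222 rad = 0.0047560222 / 0.017453293 = 0.2725 degree.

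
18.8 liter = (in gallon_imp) 1 liter = 0.001 m^3, so 18.8 liter = 18.8 * 0.001 = 0.0188 m^3. 1 gallon_imp = 0.00454609 m^3, so 0.0188 m^3 = 0.0188 / 0.00454609 = 4.1354219 gallon_imp ≈ 4.135 gallon_imp (4 s.f.). Final answer: 4.135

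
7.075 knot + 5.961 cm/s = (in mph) 1 knot = 0.51444444 m/s, so 7.075 knot = 7.075 * 0.51444444 = 3.6396944 m/s. 1 cm/s = 0.01 m/s, so 5.961 cm/s = 5.961 * 0.01 = 0.05961 m/s. Sum: 3.6396944 + 0.05961 = 3.6993044 m/s. 1 mph = 0.44704 m/s, so 3.6993044 m/s = 3.6993044 / 0.44704 = 8.2751084 mph ≈ 8.275 mph (4 s.f.). Final answer: 8.275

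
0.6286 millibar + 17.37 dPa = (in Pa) 1 millibar = 100 Pa, so 0.6286 millibar = 0.6286 * 100 = 62.86 Pa. 1 dPa = 0.1 Pa, so 17.37 dPa = 17.37 * 0.1 = 1.737 Pa. Sum: 62.86 + 1.737 = 64.597 Pa. Result: 64.597 Pa ≈ 64.6 Pa (4 s.f.). Final answer: 64.6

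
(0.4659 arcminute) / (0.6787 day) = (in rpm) 1 arcminute = 0.00029088821 rad, so 0.4659 arcminute = 0.4659 * 0.00029088821 = 0.00013552482 rad. 1 day = 86400 s, so 0.6787 day = 0.6787 * 86400 = 58639.68 s. Combine: 0.00013552482 rad / 58639.68 s = 2.3111452e-09 rad/s. 1 rpm = 0.10471976 rad/s, so 2.3111452e-09 rad/s = 2.3111452e-09 / 0.10471976 = 2.2069811e-08 rpm ≈ 2.207e-08 rpm (4 s.f.). Final answer: 2.207e-08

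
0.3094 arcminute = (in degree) 0.005157. Check: 1 arcminute = 0.00029088821 rad, so 0.3094 arcminute = 0.3094 * 0.00029088821 = 9.0000812e-05 rad. 1 degree = 0.017453293 rad, so 9.0000812e-05 rad = 9.0000812e-05 / 0.017453293 = 0.0051566667 degree ≈ 0.005157 degree (4 s.f.).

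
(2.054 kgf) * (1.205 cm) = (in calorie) 0.05801. Check: 1 kgf = 9.80665 N, so 2.054 kgf = 2.054 * 9.80665 = 20.142859 N. 1 cm = 0.01 m, so 1.205 cm = 1.205 * 0.01 = 0.01205 m. Combine: 20.142859 N * 0.01205 m = 0.24272145 J. 1 calorie = 4.184 J, so 0.24272145 J = 0.24272145 / 4.184 = 0.058011819 calorie ≈ 0.05801 calorie (4 s.f.).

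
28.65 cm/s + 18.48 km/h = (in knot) 1 cm/s = 0.01 m/s, so 28.65 cm/s = 28.65 * 0.01 = 0.2865 m/s. 1 km/h = 0.27777778 m/s, so 18.48 km/h = 18.48 * 0.27777778 = 5.1333333 m/s. Sum: 0.2865 + 5.1333333 = 5.4198333 m/s. 1 knot = 0.51444444 m/s, so 5.4198333 m/s = 5.4198333 / 0.51444444 = 10.535313 knot ≈ 10.54 knot (4 s.f.). Final answer: 10.54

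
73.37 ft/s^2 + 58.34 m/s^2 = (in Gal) 8070. Check: 1 ft/s^2 = 0.3048 m/s^2, so 73.37 ft/s^2 = 73.37 * 0.3048 = 22.363176 m/s^2. 58.34 m/s^2 is already in m/s^2. Sum: 22.363176 + 58.34 = 80.703176 m/s^2. 1 Gal = 0.01 m/s^2, so 80.703176 m/s^2 = 80.703176 / 0.01 = 8070.3176 Gal ≈ 8070 Gal (4 s.f.).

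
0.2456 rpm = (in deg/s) 1 rpm = 0.10471976 rad/s, so 0.2456 rpm = 0.2456 * 0.10471976 = 0.025719172 rad/s. 1 deg/s = 0.017453293 rad/s, so 0.025719172 rad/s = 0.025719172 / 0.017453293 = 1.4736 deg/s ≈ 1.474 deg/s (4 s.f.). Final answer: 1.474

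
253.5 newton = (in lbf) 253.5 newton = 253.5 N. 1 lbf = 4.4482216 N, so 253.5 N = 253.5 / 4.4482216 = 56.989067 lbf ≈ 56.99 lbf (4 s.f.). Final answer: 56.99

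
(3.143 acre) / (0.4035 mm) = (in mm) 3.152e+10. Check: 1 acre = 4046.8564 m^2, so 3.143 acre = 3.143 * 4046.8564 = 12719.27 m^2. 1 mm = 0.001 m, so 0.4035 mm = 0.4035 * 0.001 = 0.0004035 m. Combine: 12719.27 m^2 / 0.0004035 m = 31522354 m. 1 mm = 0.001 m, so 31522354 m = 31522354 / 0.001 = 3.1522354e+10 mm ≈ 3.152e+10 mm (4 s.f.).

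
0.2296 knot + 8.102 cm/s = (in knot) 0.3871. Check: 1 knot = 0.51444444 m/s, so 0.2296 knot = 0.2296 * 0.51444444 = 0.11811644 m/s. 1 cm/s = 0.01 m/s, so 8.102 cm/s = 8.102 * 0.01 = 0.08102 m/s. Sum: 0.11811644 + 0.08102 = 0.19913644 m/s. 1 knot = 0.51444444 m/s, so 0.19913644 m/s = 0.19913644 / 0.51444444 = 0.38709028 knot ≈ 0.3871 knot (4 s.f.).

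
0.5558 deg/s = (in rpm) 0.09263. Check: 1 deg/s = 0.017453293 rad/s, so 0.5558 deg/s = 0.5558 * 0.017453293 = 0.00970054 rad/s. 1 rpm = 0.10471976 rad/s, so 0.00970054 rad/s = 0.00970054 / 0.10471976 = 0.092633333 rpm ≈ 0.09263 rpm (4 s.f.).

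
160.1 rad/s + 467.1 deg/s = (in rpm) 1607. Check: 160.1 rad/s is already in rad/s. 1 deg/s = 0.017453293 rad/s, so 467.1 deg/s = 467.1 * 0.017453293 = 8.1524329 rad/s. Sum: 160.1 + 8.1524329 = 168.25243 rad/s. 1 rpm = 0.10471976 rad/s, so 168.25243 rad/s = 168.25243 / 0.10471976 = 1606.6924 rpm ≈ 1607 rpm (4 s.f.).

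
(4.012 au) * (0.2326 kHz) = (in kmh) 5.026e+14. Check: 1 au = 1.4959787e+11 m, so 4.012 au = 4.012 * 1.4959787e+11 = 6.0018666e+11 m. 1 kHz = 1000 Hz, so 0.2326 kHz = 0.2326 * 1000 = 232.6 Hz. Combine: 6.0018666e+11 m * 232.6 Hz = 1.3960342e+14 m/s. 1 kmh = 0.27777778 m/s, so 1.3960342e+14 m/s = 1.3960342e+14 / 0.27777778 = 5.025723e+14 kmh ≈ 5.026e+14 kmh (4 s.f.).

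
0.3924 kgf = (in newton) 3.848. Check: 1 kgf = 9.80665 N, so 0.3924 kgf = 0.3924 * 9.80665 = 3.8481295 N. 3.8481295 N = 3.8481295 newton ≈ 3.848 newton (4 s.f.).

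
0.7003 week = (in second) 1 week = 604800 s, so 0.7003 week = 0.7003 * 604800 = 423541.44 s. 423541.44 s = 423541.44 second ≈ 4.235e+05 second (4 s.f.). Final answer: 4.235e+05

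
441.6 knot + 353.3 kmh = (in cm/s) 3.253e+04. Check: 1 knot = 0.51444444 m/s, so 441.6 knot = 441.6 * 0.51444444 = 227.17867 m/s. 1 kmh = 0.27777778 m/s, so 353.3 kmh = 353.3 * 0.27777778 = 98.138889 m/s. Sum: 227.17867 + 98.138889 = 325.31756 m/s. 1 cm/s = 0.01 m/s, so 325.31756 m/s = 325.31756 / 0.01 = 32531.756 cm/s ≈ 3.253e+04 cm/s (4 s.f.).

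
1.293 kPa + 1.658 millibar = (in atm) 0.0144. Check: 1 kPa = 1000 Pa, so 1.293 kPa = 1.293 * 1000 = 1293 Pa. 1 millibar = 100 Pa, so 1.658 millibar = 1.658 * 100 = 165.8 Pa. Sum: 1293 + 165.8 = 1458.8 Pa. 1 atm = 101325 Pa, so 1458.8 Pa = 1458.8 / 101325 = 0.014397237 atm ≈ 0.0144 atm (4 s.f.).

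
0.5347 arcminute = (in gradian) 0.009902. Check: 1 arcminute = 0.00029088821 rad, so 0.5347 arcminute = 0.5347 * 0.00029088821 = 0.00015553793 rad. 1 gradian = 0.015707963 rad, so 0.00015553793 rad = 0.00015553793 / 0.015707963 = 0.0099018519 gradian ≈ 0.009902 gradian (4 s.f.).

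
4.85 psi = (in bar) 0.3344. Check: 1 psi = 6894.7573 Pa, so 4.85 psi = 4.85 * 6894.7573 = 33439.573 Pa. 1 bar = 100000 Pa, so 33439.573 Pa = 33439.573 / 100000 = 0.33439573 bar ≈ 0.3344 bar (4 s.f.).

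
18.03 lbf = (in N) 1 lbf = 4.4482216 N, so 18.03 lbf = 18.03 * 4.4482216 = 80.201436 N. Result: 80.201436 N ≈ 80.2 N (4 s.f.). Final answer: 80.2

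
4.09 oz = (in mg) 1.159e+05. Check: 1 oz = 0.028349523 kg, so 4.09 oz = 4.09 * 0.028349523 = 0.11594955 kg. 1 mg = 1e-06 kg, so 0.11594955 kg = 0.11594955 / 1e-06 = 115949.55 mg ≈ 1.159e+05 mg (4 s.f.).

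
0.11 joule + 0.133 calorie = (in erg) 0.11 joule = 0.11 J. 1 calorie = 4.184 J, so 0.133 calorie = 0.133 * 4.184 = 0.556472 J. Sum: 0.11 + 0.556472 = 0.666472 J. 1 erg = 1e-07 J, so 0.666472 J = 0.666472 / 1e-07 = 6664720 erg ≈ 6.665e+06 erg (4 s.f.). Final answer: 6.665e+06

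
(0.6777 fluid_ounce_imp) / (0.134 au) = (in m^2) 1 fluid_ounce_imp = 2.8413063e-05 m^3, so 0.6777 fluid_ounce_imp = 0.6777 * 2.8413063e-05 = 1.9255532e-05 m^3. 1 au = 1.4959787e+11 m, so 0.134 au = 0.134 * 1.4959787e+11 = 2.0046115e+10 m. Combine: 1.9255532e-05 m^3 / 2.0046115e+10 m = 9.6056182e-16 m^2. Result: 9.6056182e-16 m^2 ≈ 9.606e-16 m^2 (4 s.f.). Final answer: 9.606e-16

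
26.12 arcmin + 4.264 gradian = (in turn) 0.01187. Check: 1 arcmin = 0.00029088821 rad, so 26.12 arcmin = 26.12 * 0.00029088821 = 0.007598 rad. 1 gradian = 0.015707963 rad, so 4.264 gradian = 4.264 * 0.015707963 = 0.066978755 rad. Sum: 0.007598 + 0.066978755 = 0.074576755 rad. 1 turn = 6.2831853 rad, so 0.074576755 rad = 0.074576755 / 6.2831853 = 0.011869259 turn ≈ 0.01187 turn (4 s.f.).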